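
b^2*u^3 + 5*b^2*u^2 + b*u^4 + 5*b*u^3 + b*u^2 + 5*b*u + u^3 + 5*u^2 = u*(b + u)*(u + 5)*(b*u + 1)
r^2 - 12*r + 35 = (r - 7)*(r - 5)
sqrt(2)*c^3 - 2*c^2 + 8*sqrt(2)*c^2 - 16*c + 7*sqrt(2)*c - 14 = (c + 7)*(c - sqrt(2))*(sqrt(2)*c + sqrt(2))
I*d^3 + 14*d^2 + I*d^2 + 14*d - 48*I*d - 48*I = (d - 8*I)*(d - 6*I)*(I*d + I)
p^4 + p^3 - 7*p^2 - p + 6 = (p - 2)*(p - 1)*(p + 1)*(p + 3)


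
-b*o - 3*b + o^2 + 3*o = (-b + o)*(o + 3)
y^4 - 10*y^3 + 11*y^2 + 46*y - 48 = (y - 8)*(y - 3)*(y - 1)*(y + 2)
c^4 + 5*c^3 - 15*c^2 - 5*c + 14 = (c - 2)*(c - 1)*(c + 1)*(c + 7)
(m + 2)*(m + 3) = m^2 + 5*m + 6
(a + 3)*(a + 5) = a^2 + 8*a + 15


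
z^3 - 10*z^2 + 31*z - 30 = (z - 5)*(z - 3)*(z - 2)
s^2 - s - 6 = (s - 3)*(s + 2)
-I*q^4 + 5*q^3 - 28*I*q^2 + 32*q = q*(q - 4*I)*(q + 8*I)*(-I*q + 1)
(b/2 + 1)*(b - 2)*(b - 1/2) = b^3/2 - b^2/4 - 2*b + 1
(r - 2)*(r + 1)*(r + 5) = r^3 + 4*r^2 - 7*r - 10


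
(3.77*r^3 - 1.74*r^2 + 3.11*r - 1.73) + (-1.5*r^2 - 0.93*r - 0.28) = 3.77*r^3 - 3.24*r^2 + 2.18*r - 2.01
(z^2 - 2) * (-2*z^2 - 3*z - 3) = -2*z^4 - 3*z^3 + z^2 + 6*z + 6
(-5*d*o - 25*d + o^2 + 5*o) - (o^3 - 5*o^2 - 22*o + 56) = -5*d*o - 25*d - o^3 + 6*o^2 + 27*o - 56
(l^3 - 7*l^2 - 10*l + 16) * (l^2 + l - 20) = l^5 - 6*l^4 - 37*l^3 + 146*l^2 + 216*l - 320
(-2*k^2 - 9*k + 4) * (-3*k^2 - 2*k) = 6*k^4 + 31*k^3 + 6*k^2 - 8*k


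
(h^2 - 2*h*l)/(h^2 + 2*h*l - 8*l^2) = h/(h + 4*l)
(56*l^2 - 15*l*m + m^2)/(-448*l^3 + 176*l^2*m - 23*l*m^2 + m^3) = -1/(8*l - m)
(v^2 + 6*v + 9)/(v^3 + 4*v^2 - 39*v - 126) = (v + 3)/(v^2 + v - 42)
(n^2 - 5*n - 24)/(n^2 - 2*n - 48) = (n + 3)/(n + 6)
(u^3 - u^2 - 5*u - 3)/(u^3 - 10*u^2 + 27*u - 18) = (u^2 + 2*u + 1)/(u^2 - 7*u + 6)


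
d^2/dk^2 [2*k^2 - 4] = 4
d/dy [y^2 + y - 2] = 2*y + 1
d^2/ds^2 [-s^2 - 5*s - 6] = -2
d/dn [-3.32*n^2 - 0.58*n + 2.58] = -6.64*n - 0.58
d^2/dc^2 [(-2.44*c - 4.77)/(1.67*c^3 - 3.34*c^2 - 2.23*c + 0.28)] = (-40.829496*c^5 - 77.977644*c^4 + 353.08476*c^3 - 198.998202*c^2 - 213.4761*c - 59.410346)/(4.657463*c^9 - 27.944778*c^8 + 37.231815*c^7 + 39.713936*c^6 - 59.087439*c^5 - 46.714242*c^4 + 1.816193*c^3 + 3.391668*c^2 - 0.524496*c + 0.021952)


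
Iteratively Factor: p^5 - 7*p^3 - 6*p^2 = (p)*(p^4 - 7*p^2 - 6*p) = p*(p + 1)*(p^3 - p^2 - 6*p) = p*(p - 3)*(p + 1)*(p^2 + 2*p) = p*(p - 3)*(p + 1)*(p + 2)*(p)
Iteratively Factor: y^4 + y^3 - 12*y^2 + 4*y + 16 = (y - 2)*(y^3 + 3*y^2 - 6*y - 8) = (y - 2)*(y + 1)*(y^2 + 2*y - 8) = (y - 2)^2*(y + 1)*(y + 4)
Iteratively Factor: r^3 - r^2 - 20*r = (r + 4)*(r^2 - 5*r) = (r - 5)*(r + 4)*(r)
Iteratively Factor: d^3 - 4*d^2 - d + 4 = (d + 1)*(d^2 - 5*d + 4) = (d - 4)*(d + 1)*(d - 1)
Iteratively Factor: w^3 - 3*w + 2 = (w - 1)*(w^2 + w - 2) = (w - 1)*(w + 2)*(w - 1)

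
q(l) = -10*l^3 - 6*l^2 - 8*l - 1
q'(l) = -30*l^2 - 12*l - 8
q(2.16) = -147.05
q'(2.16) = -173.89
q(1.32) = -45.01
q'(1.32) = -76.11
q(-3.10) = 264.05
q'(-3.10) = -259.10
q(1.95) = -113.56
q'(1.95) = -145.48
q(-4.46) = 802.50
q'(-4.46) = -551.23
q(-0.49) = 2.66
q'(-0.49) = -9.32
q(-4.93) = 1090.84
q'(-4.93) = -677.99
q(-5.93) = 1920.73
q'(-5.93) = -991.79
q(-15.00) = 32519.00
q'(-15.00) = -6578.00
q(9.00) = -7849.00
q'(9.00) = -2546.00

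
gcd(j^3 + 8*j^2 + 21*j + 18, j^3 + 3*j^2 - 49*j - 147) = j + 3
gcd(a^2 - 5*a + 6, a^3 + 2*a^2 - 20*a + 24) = a - 2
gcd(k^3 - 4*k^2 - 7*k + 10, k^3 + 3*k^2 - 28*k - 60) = k^2 - 3*k - 10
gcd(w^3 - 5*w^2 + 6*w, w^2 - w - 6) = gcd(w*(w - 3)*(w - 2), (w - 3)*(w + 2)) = w - 3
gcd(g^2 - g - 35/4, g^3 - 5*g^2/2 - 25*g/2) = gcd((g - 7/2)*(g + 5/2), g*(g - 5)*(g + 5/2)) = g + 5/2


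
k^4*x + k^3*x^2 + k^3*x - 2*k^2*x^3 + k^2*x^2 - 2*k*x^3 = k*(k - x)*(k + 2*x)*(k*x + x)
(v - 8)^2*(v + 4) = v^3 - 12*v^2 + 256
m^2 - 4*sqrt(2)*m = m*(m - 4*sqrt(2))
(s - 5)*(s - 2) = s^2 - 7*s + 10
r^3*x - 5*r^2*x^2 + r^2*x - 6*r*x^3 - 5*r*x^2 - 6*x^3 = (r - 6*x)*(r + x)*(r*x + x)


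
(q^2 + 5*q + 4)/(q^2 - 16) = (q + 1)/(q - 4)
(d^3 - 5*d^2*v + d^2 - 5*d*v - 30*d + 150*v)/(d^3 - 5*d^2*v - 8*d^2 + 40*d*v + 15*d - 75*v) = (d + 6)/(d - 3)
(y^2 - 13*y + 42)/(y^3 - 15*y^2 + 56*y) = (y - 6)/(y*(y - 8))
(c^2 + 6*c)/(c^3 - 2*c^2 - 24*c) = (c + 6)/(c^2 - 2*c - 24)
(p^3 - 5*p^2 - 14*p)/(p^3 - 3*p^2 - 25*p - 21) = p*(p + 2)/(p^2 + 4*p + 3)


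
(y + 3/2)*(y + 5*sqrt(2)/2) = y^2 + 3*y/2 + 5*sqrt(2)*y/2 + 15*sqrt(2)/4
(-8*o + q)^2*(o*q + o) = 64*o^3*q + 64*o^3 - 16*o^2*q^2 - 16*o^2*q + o*q^3 + o*q^2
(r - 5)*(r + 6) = r^2 + r - 30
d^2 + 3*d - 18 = (d - 3)*(d + 6)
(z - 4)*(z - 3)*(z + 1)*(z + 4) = z^4 - 2*z^3 - 19*z^2 + 32*z + 48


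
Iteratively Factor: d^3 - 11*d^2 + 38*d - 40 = (d - 4)*(d^2 - 7*d + 10) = (d - 4)*(d - 2)*(d - 5)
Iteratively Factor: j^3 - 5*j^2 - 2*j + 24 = (j + 2)*(j^2 - 7*j + 12) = (j - 4)*(j + 2)*(j - 3)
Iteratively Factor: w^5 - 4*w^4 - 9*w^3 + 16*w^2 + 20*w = (w + 2)*(w^4 - 6*w^3 + 3*w^2 + 10*w) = (w + 1)*(w + 2)*(w^3 - 7*w^2 + 10*w) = w*(w + 1)*(w + 2)*(w^2 - 7*w + 10) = w*(w - 5)*(w + 1)*(w + 2)*(w - 2)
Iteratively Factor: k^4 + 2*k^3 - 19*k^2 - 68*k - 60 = (k + 2)*(k^3 - 19*k - 30) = (k + 2)^2*(k^2 - 2*k - 15) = (k - 5)*(k + 2)^2*(k + 3)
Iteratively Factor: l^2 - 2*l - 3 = (l + 1)*(l - 3)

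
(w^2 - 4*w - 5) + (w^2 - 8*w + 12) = 2*w^2 - 12*w + 7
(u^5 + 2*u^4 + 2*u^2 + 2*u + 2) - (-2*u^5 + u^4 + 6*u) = 3*u^5 + u^4 + 2*u^2 - 4*u + 2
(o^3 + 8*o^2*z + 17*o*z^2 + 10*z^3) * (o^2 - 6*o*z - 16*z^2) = o^5 + 2*o^4*z - 47*o^3*z^2 - 220*o^2*z^3 - 332*o*z^4 - 160*z^5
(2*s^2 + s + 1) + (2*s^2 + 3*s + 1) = 4*s^2 + 4*s + 2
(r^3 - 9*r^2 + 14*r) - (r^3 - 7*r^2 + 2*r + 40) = -2*r^2 + 12*r - 40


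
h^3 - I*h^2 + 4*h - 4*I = (h - 2*I)*(h - I)*(h + 2*I)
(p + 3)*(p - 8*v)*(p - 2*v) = p^3 - 10*p^2*v + 3*p^2 + 16*p*v^2 - 30*p*v + 48*v^2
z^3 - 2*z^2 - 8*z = z*(z - 4)*(z + 2)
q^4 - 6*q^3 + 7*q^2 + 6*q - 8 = (q - 4)*(q - 2)*(q - 1)*(q + 1)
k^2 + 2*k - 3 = (k - 1)*(k + 3)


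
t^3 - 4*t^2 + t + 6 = (t - 3)*(t - 2)*(t + 1)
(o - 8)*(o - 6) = o^2 - 14*o + 48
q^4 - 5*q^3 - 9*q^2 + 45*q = q*(q - 5)*(q - 3)*(q + 3)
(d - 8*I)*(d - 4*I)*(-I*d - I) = -I*d^3 - 12*d^2 - I*d^2 - 12*d + 32*I*d + 32*I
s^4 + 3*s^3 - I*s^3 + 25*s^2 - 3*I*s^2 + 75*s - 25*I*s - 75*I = (s + 3)*(s - 5*I)*(s - I)*(s + 5*I)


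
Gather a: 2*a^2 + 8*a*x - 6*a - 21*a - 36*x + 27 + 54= 2*a^2 + a*(8*x - 27) - 36*x + 81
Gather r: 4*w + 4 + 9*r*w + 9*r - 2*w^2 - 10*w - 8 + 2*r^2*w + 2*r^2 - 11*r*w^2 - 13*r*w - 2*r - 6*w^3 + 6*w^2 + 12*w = r^2*(2*w + 2) + r*(-11*w^2 - 4*w + 7) - 6*w^3 + 4*w^2 + 6*w - 4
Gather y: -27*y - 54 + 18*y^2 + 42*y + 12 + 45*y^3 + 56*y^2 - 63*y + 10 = 45*y^3 + 74*y^2 - 48*y - 32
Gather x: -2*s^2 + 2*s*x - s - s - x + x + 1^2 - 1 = -2*s^2 + 2*s*x - 2*s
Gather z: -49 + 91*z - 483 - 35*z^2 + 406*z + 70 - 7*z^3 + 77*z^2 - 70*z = -7*z^3 + 42*z^2 + 427*z - 462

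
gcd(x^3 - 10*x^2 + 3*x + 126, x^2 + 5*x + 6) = x + 3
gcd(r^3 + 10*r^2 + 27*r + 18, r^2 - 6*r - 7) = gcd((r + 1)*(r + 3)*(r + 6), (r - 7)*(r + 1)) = r + 1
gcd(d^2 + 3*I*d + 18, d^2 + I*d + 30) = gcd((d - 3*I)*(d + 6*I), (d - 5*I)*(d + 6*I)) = d + 6*I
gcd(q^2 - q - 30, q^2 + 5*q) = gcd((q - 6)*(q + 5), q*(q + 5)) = q + 5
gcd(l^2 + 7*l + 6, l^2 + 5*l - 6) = l + 6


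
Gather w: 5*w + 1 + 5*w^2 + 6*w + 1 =5*w^2 + 11*w + 2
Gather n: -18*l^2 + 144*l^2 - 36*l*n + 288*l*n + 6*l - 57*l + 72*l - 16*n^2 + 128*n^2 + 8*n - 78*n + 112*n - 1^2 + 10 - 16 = 126*l^2 + 21*l + 112*n^2 + n*(252*l + 42) - 7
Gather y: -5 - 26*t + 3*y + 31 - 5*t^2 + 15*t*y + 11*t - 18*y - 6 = -5*t^2 - 15*t + y*(15*t - 15) + 20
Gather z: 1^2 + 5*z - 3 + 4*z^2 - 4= 4*z^2 + 5*z - 6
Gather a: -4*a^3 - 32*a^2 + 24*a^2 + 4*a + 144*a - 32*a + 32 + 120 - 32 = -4*a^3 - 8*a^2 + 116*a + 120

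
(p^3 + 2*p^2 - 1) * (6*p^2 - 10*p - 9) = 6*p^5 + 2*p^4 - 29*p^3 - 24*p^2 + 10*p + 9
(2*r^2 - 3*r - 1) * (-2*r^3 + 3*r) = -4*r^5 + 6*r^4 + 8*r^3 - 9*r^2 - 3*r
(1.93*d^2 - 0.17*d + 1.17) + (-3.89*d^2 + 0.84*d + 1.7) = -1.96*d^2 + 0.67*d + 2.87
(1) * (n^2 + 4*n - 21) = n^2 + 4*n - 21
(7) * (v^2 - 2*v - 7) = 7*v^2 - 14*v - 49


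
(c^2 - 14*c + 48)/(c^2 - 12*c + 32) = (c - 6)/(c - 4)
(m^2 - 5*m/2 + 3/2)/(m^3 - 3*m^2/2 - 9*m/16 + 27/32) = 16*(m - 1)/(16*m^2 - 9)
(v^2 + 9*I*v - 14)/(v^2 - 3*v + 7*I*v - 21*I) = (v + 2*I)/(v - 3)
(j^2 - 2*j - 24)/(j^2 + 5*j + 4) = (j - 6)/(j + 1)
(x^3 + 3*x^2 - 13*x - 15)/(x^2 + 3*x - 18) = (x^2 + 6*x + 5)/(x + 6)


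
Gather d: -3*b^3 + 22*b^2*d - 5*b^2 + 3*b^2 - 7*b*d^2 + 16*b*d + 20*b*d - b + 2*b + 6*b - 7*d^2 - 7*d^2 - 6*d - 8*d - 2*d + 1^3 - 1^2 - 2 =-3*b^3 - 2*b^2 + 7*b + d^2*(-7*b - 14) + d*(22*b^2 + 36*b - 16) - 2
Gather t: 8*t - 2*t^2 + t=-2*t^2 + 9*t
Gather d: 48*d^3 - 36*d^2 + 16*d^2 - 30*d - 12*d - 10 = 48*d^3 - 20*d^2 - 42*d - 10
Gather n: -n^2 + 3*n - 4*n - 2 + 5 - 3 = -n^2 - n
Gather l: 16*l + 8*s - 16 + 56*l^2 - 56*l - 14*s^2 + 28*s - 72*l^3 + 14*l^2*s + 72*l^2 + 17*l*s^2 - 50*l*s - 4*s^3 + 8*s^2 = -72*l^3 + l^2*(14*s + 128) + l*(17*s^2 - 50*s - 40) - 4*s^3 - 6*s^2 + 36*s - 16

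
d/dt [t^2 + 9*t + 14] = 2*t + 9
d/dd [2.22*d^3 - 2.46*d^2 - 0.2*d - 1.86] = 6.66*d^2 - 4.92*d - 0.2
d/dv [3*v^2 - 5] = 6*v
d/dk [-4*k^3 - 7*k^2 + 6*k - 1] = -12*k^2 - 14*k + 6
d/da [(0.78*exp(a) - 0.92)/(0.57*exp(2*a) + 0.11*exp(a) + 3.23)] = (-0.4446*exp(2*a) + 1.0488*exp(a) + 2.6206)*exp(a)/(0.3249*exp(4*a) + 0.1254*exp(3*a) + 3.6943*exp(2*a) + 0.7106*exp(a) + 10.4329)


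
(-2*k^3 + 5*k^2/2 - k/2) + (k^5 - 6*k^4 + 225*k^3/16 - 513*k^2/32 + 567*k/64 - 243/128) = k^5 - 6*k^4 + 193*k^3/16 - 433*k^2/32 + 535*k/64 - 243/128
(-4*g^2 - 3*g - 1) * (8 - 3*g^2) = 12*g^4 + 9*g^3 - 29*g^2 - 24*g - 8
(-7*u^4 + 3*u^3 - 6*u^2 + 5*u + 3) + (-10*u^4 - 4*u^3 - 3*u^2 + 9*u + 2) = -17*u^4 - u^3 - 9*u^2 + 14*u + 5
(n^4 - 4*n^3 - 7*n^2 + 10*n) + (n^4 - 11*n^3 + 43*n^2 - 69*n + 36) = 2*n^4 - 15*n^3 + 36*n^2 - 59*n + 36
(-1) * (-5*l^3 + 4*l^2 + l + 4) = 5*l^3 - 4*l^2 - l - 4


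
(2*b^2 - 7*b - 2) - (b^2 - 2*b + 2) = b^2 - 5*b - 4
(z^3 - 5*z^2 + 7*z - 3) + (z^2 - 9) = z^3 - 4*z^2 + 7*z - 12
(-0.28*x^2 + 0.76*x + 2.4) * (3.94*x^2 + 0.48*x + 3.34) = -1.1032*x^4 + 2.86*x^3 + 8.8856*x^2 + 3.6904*x + 8.016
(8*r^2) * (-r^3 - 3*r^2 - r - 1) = -8*r^5 - 24*r^4 - 8*r^3 - 8*r^2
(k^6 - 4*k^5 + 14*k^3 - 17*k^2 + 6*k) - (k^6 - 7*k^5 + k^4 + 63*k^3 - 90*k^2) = 3*k^5 - k^4 - 49*k^3 + 73*k^2 + 6*k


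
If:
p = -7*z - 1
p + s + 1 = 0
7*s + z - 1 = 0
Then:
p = -57/50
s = 7/50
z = 1/50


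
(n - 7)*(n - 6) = n^2 - 13*n + 42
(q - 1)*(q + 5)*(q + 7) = q^3 + 11*q^2 + 23*q - 35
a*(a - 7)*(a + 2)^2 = a^4 - 3*a^3 - 24*a^2 - 28*a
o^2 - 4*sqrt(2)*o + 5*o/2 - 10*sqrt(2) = (o + 5/2)*(o - 4*sqrt(2))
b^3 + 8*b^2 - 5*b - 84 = (b - 3)*(b + 4)*(b + 7)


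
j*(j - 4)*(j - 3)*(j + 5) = j^4 - 2*j^3 - 23*j^2 + 60*j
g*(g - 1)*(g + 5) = g^3 + 4*g^2 - 5*g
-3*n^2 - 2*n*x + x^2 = (-3*n + x)*(n + x)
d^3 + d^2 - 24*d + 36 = (d - 3)*(d - 2)*(d + 6)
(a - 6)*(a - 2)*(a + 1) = a^3 - 7*a^2 + 4*a + 12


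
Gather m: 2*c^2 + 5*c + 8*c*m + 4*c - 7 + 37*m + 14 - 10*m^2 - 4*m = 2*c^2 + 9*c - 10*m^2 + m*(8*c + 33) + 7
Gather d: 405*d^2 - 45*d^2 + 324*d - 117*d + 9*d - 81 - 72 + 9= 360*d^2 + 216*d - 144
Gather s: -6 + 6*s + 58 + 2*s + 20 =8*s + 72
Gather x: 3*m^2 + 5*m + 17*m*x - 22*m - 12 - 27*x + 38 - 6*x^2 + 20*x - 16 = 3*m^2 - 17*m - 6*x^2 + x*(17*m - 7) + 10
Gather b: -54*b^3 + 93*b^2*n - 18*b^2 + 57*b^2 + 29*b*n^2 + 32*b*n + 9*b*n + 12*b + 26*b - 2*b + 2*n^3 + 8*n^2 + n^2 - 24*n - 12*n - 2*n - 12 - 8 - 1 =-54*b^3 + b^2*(93*n + 39) + b*(29*n^2 + 41*n + 36) + 2*n^3 + 9*n^2 - 38*n - 21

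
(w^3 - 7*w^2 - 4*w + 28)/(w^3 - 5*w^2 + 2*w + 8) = (w^2 - 5*w - 14)/(w^2 - 3*w - 4)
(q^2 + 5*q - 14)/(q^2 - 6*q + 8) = (q + 7)/(q - 4)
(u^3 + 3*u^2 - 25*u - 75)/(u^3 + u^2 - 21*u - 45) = (u + 5)/(u + 3)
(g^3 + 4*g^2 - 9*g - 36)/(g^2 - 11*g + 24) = (g^2 + 7*g + 12)/(g - 8)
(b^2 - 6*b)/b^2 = (b - 6)/b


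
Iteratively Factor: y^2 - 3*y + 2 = (y - 1)*(y - 2)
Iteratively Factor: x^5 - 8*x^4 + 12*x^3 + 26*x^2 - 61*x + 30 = (x - 3)*(x^4 - 5*x^3 - 3*x^2 + 17*x - 10) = (x - 3)*(x - 1)*(x^3 - 4*x^2 - 7*x + 10) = (x - 3)*(x - 1)^2*(x^2 - 3*x - 10) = (x - 5)*(x - 3)*(x - 1)^2*(x + 2)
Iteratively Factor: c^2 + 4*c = (c)*(c + 4)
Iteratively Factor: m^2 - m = (m - 1)*(m)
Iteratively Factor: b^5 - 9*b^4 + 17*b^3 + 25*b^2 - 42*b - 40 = (b + 1)*(b^4 - 10*b^3 + 27*b^2 - 2*b - 40) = (b - 5)*(b + 1)*(b^3 - 5*b^2 + 2*b + 8) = (b - 5)*(b - 4)*(b + 1)*(b^2 - b - 2) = (b - 5)*(b - 4)*(b + 1)^2*(b - 2)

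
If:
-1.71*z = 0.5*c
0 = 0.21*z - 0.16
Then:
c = -2.61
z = 0.76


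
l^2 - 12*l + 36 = (l - 6)^2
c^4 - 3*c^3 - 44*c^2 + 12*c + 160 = (c - 8)*(c - 2)*(c + 2)*(c + 5)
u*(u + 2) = u^2 + 2*u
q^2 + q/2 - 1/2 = (q - 1/2)*(q + 1)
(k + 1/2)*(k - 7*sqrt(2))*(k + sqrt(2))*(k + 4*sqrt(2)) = k^4 - 2*sqrt(2)*k^3 + k^3/2 - 62*k^2 - sqrt(2)*k^2 - 56*sqrt(2)*k - 31*k - 28*sqrt(2)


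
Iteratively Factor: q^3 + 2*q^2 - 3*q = (q - 1)*(q^2 + 3*q) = q*(q - 1)*(q + 3)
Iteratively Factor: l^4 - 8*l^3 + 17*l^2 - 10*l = (l)*(l^3 - 8*l^2 + 17*l - 10) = l*(l - 5)*(l^2 - 3*l + 2) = l*(l - 5)*(l - 1)*(l - 2)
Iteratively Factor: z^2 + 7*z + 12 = (z + 4)*(z + 3)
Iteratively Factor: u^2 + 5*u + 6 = (u + 2)*(u + 3)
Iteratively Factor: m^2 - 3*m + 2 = (m - 2)*(m - 1)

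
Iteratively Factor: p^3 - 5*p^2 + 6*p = (p - 3)*(p^2 - 2*p) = (p - 3)*(p - 2)*(p)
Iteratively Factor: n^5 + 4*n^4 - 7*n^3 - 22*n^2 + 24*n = (n + 4)*(n^4 - 7*n^2 + 6*n) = n*(n + 4)*(n^3 - 7*n + 6) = n*(n - 1)*(n + 4)*(n^2 + n - 6) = n*(n - 2)*(n - 1)*(n + 4)*(n + 3)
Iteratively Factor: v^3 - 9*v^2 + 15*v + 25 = (v + 1)*(v^2 - 10*v + 25) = (v - 5)*(v + 1)*(v - 5)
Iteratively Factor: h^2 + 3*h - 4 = (h + 4)*(h - 1)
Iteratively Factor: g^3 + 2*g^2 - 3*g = (g - 1)*(g^2 + 3*g) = g*(g - 1)*(g + 3)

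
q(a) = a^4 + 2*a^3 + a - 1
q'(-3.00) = -53.00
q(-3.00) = 23.00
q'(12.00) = 7777.00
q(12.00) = 24203.00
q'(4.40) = 457.90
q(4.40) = 548.58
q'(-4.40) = -223.58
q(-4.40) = 199.04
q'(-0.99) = 3.00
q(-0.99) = -2.97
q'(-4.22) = -192.76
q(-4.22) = 161.62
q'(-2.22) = -13.19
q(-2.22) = -0.81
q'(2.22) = 74.33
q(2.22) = 47.39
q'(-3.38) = -84.91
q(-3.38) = 48.91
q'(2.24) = 76.06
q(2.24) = 48.90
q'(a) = 4*a^3 + 6*a^2 + 1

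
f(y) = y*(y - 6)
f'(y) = 2*y - 6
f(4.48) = -6.81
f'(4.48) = 2.96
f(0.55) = -3.00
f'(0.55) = -4.90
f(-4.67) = 49.83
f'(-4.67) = -15.34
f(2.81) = -8.96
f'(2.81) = -0.38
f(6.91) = 6.29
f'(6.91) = 7.82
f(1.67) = -7.23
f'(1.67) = -2.66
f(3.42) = -8.82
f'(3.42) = 0.84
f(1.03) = -5.12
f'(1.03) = -3.94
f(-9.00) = 135.00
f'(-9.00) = -24.00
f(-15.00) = 315.00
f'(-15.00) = -36.00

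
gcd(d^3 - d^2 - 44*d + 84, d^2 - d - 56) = d + 7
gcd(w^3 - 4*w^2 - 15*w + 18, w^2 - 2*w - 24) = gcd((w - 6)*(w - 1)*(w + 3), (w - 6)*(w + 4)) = w - 6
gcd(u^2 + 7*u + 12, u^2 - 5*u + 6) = 1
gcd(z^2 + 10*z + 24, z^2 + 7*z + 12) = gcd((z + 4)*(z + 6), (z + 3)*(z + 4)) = z + 4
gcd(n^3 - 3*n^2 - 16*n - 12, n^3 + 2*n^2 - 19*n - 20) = n + 1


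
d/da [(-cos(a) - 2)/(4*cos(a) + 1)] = -7*sin(a)/(4*cos(a) + 1)^2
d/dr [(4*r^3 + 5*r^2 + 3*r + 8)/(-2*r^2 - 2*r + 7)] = (-8*r^4 - 16*r^3 + 80*r^2 + 102*r + 37)/(4*r^4 + 8*r^3 - 24*r^2 - 28*r + 49)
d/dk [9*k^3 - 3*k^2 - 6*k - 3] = 27*k^2 - 6*k - 6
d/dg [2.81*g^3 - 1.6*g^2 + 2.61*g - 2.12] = 8.43*g^2 - 3.2*g + 2.61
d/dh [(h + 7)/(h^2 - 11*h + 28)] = (h^2 - 11*h - (h + 7)*(2*h - 11) + 28)/(h^2 - 11*h + 28)^2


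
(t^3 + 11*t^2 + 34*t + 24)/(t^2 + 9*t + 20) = (t^2 + 7*t + 6)/(t + 5)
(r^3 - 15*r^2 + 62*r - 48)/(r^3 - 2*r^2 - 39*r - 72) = (r^2 - 7*r + 6)/(r^2 + 6*r + 9)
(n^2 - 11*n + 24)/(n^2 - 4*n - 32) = (n - 3)/(n + 4)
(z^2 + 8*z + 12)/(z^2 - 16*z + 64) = (z^2 + 8*z + 12)/(z^2 - 16*z + 64)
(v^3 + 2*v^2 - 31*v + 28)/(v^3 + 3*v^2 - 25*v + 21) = (v - 4)/(v - 3)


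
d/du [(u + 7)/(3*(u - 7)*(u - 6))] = (-u^2 - 14*u + 133)/(3*(u^4 - 26*u^3 + 253*u^2 - 1092*u + 1764))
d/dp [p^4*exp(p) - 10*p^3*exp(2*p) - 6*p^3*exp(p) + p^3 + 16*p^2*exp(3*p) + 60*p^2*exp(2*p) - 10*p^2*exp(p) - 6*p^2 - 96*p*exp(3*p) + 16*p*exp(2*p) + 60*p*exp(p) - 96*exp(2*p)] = p^4*exp(p) - 20*p^3*exp(2*p) - 2*p^3*exp(p) + 48*p^2*exp(3*p) + 90*p^2*exp(2*p) - 28*p^2*exp(p) + 3*p^2 - 256*p*exp(3*p) + 152*p*exp(2*p) + 40*p*exp(p) - 12*p - 96*exp(3*p) - 176*exp(2*p) + 60*exp(p)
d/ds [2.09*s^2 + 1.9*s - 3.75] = 4.18*s + 1.9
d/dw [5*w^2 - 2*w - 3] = 10*w - 2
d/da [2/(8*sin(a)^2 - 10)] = -4*sin(2*a)/(2*cos(2*a) + 3)^2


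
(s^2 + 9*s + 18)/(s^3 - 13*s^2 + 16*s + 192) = (s + 6)/(s^2 - 16*s + 64)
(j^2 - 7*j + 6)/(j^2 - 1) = (j - 6)/(j + 1)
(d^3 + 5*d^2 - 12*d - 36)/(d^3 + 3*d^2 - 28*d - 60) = (d - 3)/(d - 5)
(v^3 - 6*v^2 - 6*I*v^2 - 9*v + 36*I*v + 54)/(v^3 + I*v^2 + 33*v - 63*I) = (v - 6)/(v + 7*I)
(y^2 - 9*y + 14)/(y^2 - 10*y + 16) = (y - 7)/(y - 8)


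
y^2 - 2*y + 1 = (y - 1)^2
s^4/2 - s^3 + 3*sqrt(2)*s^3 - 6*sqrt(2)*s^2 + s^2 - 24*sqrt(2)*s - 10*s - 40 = (s - 4)*(s + 5*sqrt(2))*(sqrt(2)*s/2 + 1)*(sqrt(2)*s/2 + sqrt(2))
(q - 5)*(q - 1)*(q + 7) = q^3 + q^2 - 37*q + 35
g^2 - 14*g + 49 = (g - 7)^2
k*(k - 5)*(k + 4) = k^3 - k^2 - 20*k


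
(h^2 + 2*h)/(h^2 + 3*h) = (h + 2)/(h + 3)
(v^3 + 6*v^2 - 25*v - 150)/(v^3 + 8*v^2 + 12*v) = (v^2 - 25)/(v*(v + 2))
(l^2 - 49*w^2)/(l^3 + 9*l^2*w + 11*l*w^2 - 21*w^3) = (-l + 7*w)/(-l^2 - 2*l*w + 3*w^2)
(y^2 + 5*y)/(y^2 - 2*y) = (y + 5)/(y - 2)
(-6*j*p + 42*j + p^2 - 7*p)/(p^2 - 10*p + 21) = (-6*j + p)/(p - 3)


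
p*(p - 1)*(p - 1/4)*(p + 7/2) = p^4 + 9*p^3/4 - 33*p^2/8 + 7*p/8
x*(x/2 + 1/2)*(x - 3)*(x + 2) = x^4/2 - 7*x^2/2 - 3*x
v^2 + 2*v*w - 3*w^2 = (v - w)*(v + 3*w)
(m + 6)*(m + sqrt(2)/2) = m^2 + sqrt(2)*m/2 + 6*m + 3*sqrt(2)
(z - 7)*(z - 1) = z^2 - 8*z + 7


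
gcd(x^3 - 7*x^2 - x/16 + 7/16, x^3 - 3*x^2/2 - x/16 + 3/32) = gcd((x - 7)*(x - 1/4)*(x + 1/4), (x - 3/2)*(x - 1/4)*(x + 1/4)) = x^2 - 1/16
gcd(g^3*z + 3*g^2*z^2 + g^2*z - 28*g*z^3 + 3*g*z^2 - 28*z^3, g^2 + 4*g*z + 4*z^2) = 1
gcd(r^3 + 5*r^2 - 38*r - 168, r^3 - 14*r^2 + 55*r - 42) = r - 6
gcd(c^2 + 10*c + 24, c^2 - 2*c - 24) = c + 4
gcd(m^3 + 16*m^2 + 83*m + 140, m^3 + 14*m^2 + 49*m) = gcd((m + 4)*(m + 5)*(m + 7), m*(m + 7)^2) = m + 7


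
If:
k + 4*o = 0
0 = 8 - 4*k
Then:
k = 2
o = -1/2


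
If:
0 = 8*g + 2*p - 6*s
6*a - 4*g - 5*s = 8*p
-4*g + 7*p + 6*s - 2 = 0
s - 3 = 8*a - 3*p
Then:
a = -19/70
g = -83/140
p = 17/35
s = -22/35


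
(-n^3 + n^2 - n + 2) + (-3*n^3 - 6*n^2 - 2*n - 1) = -4*n^3 - 5*n^2 - 3*n + 1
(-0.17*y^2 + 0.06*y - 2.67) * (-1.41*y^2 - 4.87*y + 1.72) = 0.2397*y^4 + 0.7433*y^3 + 3.1801*y^2 + 13.1061*y - 4.5924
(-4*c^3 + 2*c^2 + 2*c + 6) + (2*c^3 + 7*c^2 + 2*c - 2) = -2*c^3 + 9*c^2 + 4*c + 4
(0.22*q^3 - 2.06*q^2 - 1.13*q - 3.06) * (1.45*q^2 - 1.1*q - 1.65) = 0.319*q^5 - 3.229*q^4 + 0.2645*q^3 + 0.205*q^2 + 5.2305*q + 5.049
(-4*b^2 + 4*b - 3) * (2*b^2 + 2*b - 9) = -8*b^4 + 38*b^2 - 42*b + 27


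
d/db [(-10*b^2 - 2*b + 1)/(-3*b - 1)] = 5*(6*b^2 + 4*b + 1)/(9*b^2 + 6*b + 1)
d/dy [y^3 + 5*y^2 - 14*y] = 3*y^2 + 10*y - 14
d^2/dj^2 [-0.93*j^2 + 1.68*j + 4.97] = -1.86000000000000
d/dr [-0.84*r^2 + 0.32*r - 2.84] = 0.32 - 1.68*r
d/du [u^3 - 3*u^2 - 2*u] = 3*u^2 - 6*u - 2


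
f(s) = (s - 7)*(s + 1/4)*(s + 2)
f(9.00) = 203.50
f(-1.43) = 5.67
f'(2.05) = -22.12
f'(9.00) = 142.25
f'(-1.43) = 4.47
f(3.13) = -67.10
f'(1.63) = -22.76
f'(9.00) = 142.25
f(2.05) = -46.11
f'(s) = (s - 7)*(s + 1/4) + (s - 7)*(s + 2) + (s + 1/4)*(s + 2)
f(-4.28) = -103.65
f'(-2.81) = 35.13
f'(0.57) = -19.69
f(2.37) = -53.01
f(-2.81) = -20.34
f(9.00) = 203.50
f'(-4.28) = 80.37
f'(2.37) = -20.91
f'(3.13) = -15.59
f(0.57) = -13.55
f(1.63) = -36.65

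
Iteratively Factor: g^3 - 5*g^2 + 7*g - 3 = (g - 1)*(g^2 - 4*g + 3) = (g - 3)*(g - 1)*(g - 1)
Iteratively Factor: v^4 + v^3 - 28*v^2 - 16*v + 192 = (v + 4)*(v^3 - 3*v^2 - 16*v + 48) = (v + 4)^2*(v^2 - 7*v + 12) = (v - 3)*(v + 4)^2*(v - 4)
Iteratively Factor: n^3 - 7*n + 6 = (n - 2)*(n^2 + 2*n - 3) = (n - 2)*(n + 3)*(n - 1)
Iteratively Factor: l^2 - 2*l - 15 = (l - 5)*(l + 3)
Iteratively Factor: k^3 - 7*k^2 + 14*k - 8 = (k - 1)*(k^2 - 6*k + 8) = (k - 2)*(k - 1)*(k - 4)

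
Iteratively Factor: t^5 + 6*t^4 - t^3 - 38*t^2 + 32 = (t - 2)*(t^4 + 8*t^3 + 15*t^2 - 8*t - 16) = (t - 2)*(t - 1)*(t^3 + 9*t^2 + 24*t + 16) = (t - 2)*(t - 1)*(t + 4)*(t^2 + 5*t + 4) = (t - 2)*(t - 1)*(t + 4)^2*(t + 1)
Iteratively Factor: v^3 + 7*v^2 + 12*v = (v)*(v^2 + 7*v + 12) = v*(v + 3)*(v + 4)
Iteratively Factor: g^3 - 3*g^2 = (g - 3)*(g^2) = g*(g - 3)*(g)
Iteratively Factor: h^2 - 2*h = (h - 2)*(h)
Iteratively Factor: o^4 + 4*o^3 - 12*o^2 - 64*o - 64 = (o + 4)*(o^3 - 12*o - 16) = (o - 4)*(o + 4)*(o^2 + 4*o + 4) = (o - 4)*(o + 2)*(o + 4)*(o + 2)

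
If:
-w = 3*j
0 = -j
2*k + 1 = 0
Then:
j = 0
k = -1/2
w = 0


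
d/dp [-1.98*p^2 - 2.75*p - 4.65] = -3.96*p - 2.75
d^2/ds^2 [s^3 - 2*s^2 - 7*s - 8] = 6*s - 4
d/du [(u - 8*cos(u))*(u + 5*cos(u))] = 3*u*sin(u) + 2*u + 40*sin(2*u) - 3*cos(u)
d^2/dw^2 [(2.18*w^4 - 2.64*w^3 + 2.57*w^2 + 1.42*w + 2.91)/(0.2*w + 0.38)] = (0.5232*w^4 + 2.43968*w^3 + 2.573664*w^2 - 2.287296*w + 0.759176)/(0.008*w^3 + 0.0456*w^2 + 0.08664*w + 0.054872)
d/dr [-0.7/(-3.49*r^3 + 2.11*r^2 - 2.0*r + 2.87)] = (-7.329*r^2 + 2.954*r - 1.4)/(3.49*r^3 - 2.11*r^2 + 2.0*r - 2.87)^2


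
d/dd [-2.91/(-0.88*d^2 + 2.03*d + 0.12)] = (5.9073 - 5.1216*d)/(-0.88*d^2 + 2.03*d + 0.12)^2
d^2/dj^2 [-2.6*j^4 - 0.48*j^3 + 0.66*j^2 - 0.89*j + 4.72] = -31.2*j^2 - 2.88*j + 1.32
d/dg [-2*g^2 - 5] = -4*g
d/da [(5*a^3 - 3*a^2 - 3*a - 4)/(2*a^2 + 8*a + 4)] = (5*a^4 + 40*a^3 + 21*a^2 - 4*a + 10)/(2*(a^4 + 8*a^3 + 20*a^2 + 16*a + 4))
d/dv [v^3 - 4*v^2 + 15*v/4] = 3*v^2 - 8*v + 15/4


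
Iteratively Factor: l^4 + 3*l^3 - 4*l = (l - 1)*(l^3 + 4*l^2 + 4*l) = (l - 1)*(l + 2)*(l^2 + 2*l) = l*(l - 1)*(l + 2)*(l + 2)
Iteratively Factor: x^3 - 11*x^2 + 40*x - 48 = (x - 3)*(x^2 - 8*x + 16) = (x - 4)*(x - 3)*(x - 4)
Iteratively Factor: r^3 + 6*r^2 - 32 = (r + 4)*(r^2 + 2*r - 8) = (r - 2)*(r + 4)*(r + 4)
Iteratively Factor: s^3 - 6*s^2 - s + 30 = (s + 2)*(s^2 - 8*s + 15) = (s - 5)*(s + 2)*(s - 3)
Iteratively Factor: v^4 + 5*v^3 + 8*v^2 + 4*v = (v)*(v^3 + 5*v^2 + 8*v + 4) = v*(v + 2)*(v^2 + 3*v + 2) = v*(v + 2)^2*(v + 1)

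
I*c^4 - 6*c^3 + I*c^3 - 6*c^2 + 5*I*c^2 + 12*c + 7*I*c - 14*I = (c - 1)*(c + 2)*(c + 7*I)*(I*c + 1)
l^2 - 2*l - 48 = (l - 8)*(l + 6)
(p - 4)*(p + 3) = p^2 - p - 12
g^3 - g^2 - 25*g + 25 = (g - 5)*(g - 1)*(g + 5)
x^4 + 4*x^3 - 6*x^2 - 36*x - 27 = (x - 3)*(x + 1)*(x + 3)^2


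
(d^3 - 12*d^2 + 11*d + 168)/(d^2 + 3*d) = d - 15 + 56/d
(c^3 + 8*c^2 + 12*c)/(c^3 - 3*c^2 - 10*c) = (c + 6)/(c - 5)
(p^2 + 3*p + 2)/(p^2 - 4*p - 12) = (p + 1)/(p - 6)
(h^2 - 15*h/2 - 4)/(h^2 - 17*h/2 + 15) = (2*h^2 - 15*h - 8)/(2*h^2 - 17*h + 30)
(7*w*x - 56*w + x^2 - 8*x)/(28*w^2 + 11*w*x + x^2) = (x - 8)/(4*w + x)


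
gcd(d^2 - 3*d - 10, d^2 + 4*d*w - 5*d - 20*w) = d - 5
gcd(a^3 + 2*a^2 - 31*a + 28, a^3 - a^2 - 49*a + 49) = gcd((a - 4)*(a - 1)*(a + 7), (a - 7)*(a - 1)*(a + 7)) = a^2 + 6*a - 7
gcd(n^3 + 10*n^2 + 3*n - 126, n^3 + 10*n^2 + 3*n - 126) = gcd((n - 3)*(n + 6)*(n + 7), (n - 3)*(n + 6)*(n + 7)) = n^3 + 10*n^2 + 3*n - 126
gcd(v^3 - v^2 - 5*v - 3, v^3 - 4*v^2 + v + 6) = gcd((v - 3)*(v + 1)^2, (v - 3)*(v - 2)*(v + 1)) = v^2 - 2*v - 3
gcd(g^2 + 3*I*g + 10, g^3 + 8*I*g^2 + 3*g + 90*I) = g + 5*I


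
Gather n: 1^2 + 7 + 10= 18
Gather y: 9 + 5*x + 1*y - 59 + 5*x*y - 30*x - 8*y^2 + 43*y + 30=-25*x - 8*y^2 + y*(5*x + 44) - 20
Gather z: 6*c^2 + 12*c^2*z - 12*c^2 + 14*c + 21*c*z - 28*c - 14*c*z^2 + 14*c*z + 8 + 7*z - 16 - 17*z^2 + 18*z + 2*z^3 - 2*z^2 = -6*c^2 - 14*c + 2*z^3 + z^2*(-14*c - 19) + z*(12*c^2 + 35*c + 25) - 8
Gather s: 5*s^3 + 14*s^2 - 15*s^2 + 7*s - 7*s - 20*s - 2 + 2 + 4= 5*s^3 - s^2 - 20*s + 4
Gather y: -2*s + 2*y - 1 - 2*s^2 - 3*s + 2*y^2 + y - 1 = -2*s^2 - 5*s + 2*y^2 + 3*y - 2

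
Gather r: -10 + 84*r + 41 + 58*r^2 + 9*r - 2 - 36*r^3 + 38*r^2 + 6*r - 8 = -36*r^3 + 96*r^2 + 99*r + 21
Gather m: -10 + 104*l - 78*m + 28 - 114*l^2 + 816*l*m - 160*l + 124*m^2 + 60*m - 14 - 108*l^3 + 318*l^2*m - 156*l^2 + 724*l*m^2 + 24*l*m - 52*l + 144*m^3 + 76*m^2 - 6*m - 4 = -108*l^3 - 270*l^2 - 108*l + 144*m^3 + m^2*(724*l + 200) + m*(318*l^2 + 840*l - 24)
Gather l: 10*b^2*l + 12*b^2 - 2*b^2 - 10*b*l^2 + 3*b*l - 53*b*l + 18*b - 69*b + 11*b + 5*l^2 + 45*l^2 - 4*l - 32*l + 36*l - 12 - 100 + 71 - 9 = 10*b^2 - 40*b + l^2*(50 - 10*b) + l*(10*b^2 - 50*b) - 50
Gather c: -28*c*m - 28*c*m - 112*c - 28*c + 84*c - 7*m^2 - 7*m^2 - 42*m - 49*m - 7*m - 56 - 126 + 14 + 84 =c*(-56*m - 56) - 14*m^2 - 98*m - 84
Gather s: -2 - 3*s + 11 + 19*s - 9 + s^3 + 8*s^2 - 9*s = s^3 + 8*s^2 + 7*s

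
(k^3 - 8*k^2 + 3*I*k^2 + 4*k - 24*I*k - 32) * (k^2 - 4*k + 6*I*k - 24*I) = k^5 - 12*k^4 + 9*I*k^4 + 18*k^3 - 108*I*k^3 + 168*k^2 + 312*I*k^2 - 448*k - 288*I*k + 768*I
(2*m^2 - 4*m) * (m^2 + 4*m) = 2*m^4 + 4*m^3 - 16*m^2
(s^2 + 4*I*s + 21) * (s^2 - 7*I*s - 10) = s^4 - 3*I*s^3 + 39*s^2 - 187*I*s - 210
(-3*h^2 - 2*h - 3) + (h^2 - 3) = -2*h^2 - 2*h - 6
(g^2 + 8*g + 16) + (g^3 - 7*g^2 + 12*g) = g^3 - 6*g^2 + 20*g + 16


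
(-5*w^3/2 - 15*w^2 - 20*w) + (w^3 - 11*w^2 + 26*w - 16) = -3*w^3/2 - 26*w^2 + 6*w - 16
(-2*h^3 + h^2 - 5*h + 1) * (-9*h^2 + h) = 18*h^5 - 11*h^4 + 46*h^3 - 14*h^2 + h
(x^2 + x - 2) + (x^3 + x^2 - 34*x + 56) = x^3 + 2*x^2 - 33*x + 54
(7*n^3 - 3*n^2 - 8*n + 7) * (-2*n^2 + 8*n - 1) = -14*n^5 + 62*n^4 - 15*n^3 - 75*n^2 + 64*n - 7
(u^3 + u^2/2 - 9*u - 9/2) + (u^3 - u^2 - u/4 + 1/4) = 2*u^3 - u^2/2 - 37*u/4 - 17/4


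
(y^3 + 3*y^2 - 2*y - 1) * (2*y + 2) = 2*y^4 + 8*y^3 + 2*y^2 - 6*y - 2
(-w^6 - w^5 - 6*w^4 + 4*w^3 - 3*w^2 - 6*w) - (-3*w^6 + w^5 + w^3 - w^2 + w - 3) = 2*w^6 - 2*w^5 - 6*w^4 + 3*w^3 - 2*w^2 - 7*w + 3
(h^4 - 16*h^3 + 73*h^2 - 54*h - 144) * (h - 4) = h^5 - 20*h^4 + 137*h^3 - 346*h^2 + 72*h + 576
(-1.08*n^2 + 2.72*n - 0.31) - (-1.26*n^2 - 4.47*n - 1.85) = 0.18*n^2 + 7.19*n + 1.54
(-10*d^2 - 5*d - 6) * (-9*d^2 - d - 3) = 90*d^4 + 55*d^3 + 89*d^2 + 21*d + 18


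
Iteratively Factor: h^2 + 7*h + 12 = (h + 4)*(h + 3)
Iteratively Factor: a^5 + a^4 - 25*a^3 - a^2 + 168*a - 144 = (a - 3)*(a^4 + 4*a^3 - 13*a^2 - 40*a + 48) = (a - 3)*(a + 4)*(a^3 - 13*a + 12) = (a - 3)^2*(a + 4)*(a^2 + 3*a - 4) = (a - 3)^2*(a + 4)^2*(a - 1)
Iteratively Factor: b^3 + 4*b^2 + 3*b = (b)*(b^2 + 4*b + 3) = b*(b + 3)*(b + 1)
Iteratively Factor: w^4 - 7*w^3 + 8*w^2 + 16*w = (w - 4)*(w^3 - 3*w^2 - 4*w) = (w - 4)*(w + 1)*(w^2 - 4*w) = (w - 4)^2*(w + 1)*(w)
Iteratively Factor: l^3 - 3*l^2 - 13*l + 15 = (l - 1)*(l^2 - 2*l - 15) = (l - 5)*(l - 1)*(l + 3)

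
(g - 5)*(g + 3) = g^2 - 2*g - 15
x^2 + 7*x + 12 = (x + 3)*(x + 4)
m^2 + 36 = (m - 6*I)*(m + 6*I)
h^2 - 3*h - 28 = (h - 7)*(h + 4)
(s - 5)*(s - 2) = s^2 - 7*s + 10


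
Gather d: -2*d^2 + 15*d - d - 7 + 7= -2*d^2 + 14*d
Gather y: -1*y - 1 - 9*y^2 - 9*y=-9*y^2 - 10*y - 1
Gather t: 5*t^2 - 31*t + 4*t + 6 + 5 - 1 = 5*t^2 - 27*t + 10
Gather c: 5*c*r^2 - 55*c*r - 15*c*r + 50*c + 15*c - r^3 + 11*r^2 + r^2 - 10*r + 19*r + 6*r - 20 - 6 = c*(5*r^2 - 70*r + 65) - r^3 + 12*r^2 + 15*r - 26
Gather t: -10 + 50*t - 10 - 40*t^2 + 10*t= -40*t^2 + 60*t - 20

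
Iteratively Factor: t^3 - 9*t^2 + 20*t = (t)*(t^2 - 9*t + 20) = t*(t - 5)*(t - 4)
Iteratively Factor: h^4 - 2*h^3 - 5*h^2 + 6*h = (h - 1)*(h^3 - h^2 - 6*h) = (h - 1)*(h + 2)*(h^2 - 3*h) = h*(h - 1)*(h + 2)*(h - 3)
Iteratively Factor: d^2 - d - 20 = (d + 4)*(d - 5)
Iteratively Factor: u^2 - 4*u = (u)*(u - 4)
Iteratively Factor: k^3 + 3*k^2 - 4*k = (k - 1)*(k^2 + 4*k) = (k - 1)*(k + 4)*(k)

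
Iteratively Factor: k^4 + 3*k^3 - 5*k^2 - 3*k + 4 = (k - 1)*(k^3 + 4*k^2 - k - 4) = (k - 1)*(k + 1)*(k^2 + 3*k - 4) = (k - 1)^2*(k + 1)*(k + 4)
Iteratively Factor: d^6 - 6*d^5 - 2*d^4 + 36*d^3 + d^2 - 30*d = (d + 1)*(d^5 - 7*d^4 + 5*d^3 + 31*d^2 - 30*d) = (d + 1)*(d + 2)*(d^4 - 9*d^3 + 23*d^2 - 15*d) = d*(d + 1)*(d + 2)*(d^3 - 9*d^2 + 23*d - 15) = d*(d - 5)*(d + 1)*(d + 2)*(d^2 - 4*d + 3) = d*(d - 5)*(d - 1)*(d + 1)*(d + 2)*(d - 3)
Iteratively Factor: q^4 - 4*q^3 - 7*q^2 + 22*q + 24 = (q - 3)*(q^3 - q^2 - 10*q - 8) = (q - 3)*(q + 2)*(q^2 - 3*q - 4) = (q - 4)*(q - 3)*(q + 2)*(q + 1)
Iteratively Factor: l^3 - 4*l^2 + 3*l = (l - 1)*(l^2 - 3*l) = l*(l - 1)*(l - 3)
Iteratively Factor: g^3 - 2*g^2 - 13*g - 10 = (g - 5)*(g^2 + 3*g + 2) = (g - 5)*(g + 2)*(g + 1)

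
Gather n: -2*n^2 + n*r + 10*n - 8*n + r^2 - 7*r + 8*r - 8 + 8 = -2*n^2 + n*(r + 2) + r^2 + r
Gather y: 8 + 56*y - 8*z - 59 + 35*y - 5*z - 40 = 91*y - 13*z - 91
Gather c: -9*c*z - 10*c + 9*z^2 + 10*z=c*(-9*z - 10) + 9*z^2 + 10*z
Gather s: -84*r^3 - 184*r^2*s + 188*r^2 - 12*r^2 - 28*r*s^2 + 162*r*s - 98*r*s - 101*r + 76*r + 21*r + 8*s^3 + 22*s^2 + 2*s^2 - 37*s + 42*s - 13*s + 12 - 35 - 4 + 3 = -84*r^3 + 176*r^2 - 4*r + 8*s^3 + s^2*(24 - 28*r) + s*(-184*r^2 + 64*r - 8) - 24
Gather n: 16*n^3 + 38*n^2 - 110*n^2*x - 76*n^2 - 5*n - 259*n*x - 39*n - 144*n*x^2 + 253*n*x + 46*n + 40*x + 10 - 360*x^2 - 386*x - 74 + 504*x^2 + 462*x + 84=16*n^3 + n^2*(-110*x - 38) + n*(-144*x^2 - 6*x + 2) + 144*x^2 + 116*x + 20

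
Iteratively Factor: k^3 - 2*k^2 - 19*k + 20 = (k - 1)*(k^2 - k - 20) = (k - 5)*(k - 1)*(k + 4)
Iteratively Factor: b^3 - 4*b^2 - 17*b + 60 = (b - 5)*(b^2 + b - 12) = (b - 5)*(b - 3)*(b + 4)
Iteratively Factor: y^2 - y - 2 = (y - 2)*(y + 1)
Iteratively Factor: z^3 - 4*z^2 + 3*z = (z - 3)*(z^2 - z) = z*(z - 3)*(z - 1)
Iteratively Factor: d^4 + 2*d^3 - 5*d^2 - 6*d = (d + 1)*(d^3 + d^2 - 6*d) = (d - 2)*(d + 1)*(d^2 + 3*d) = d*(d - 2)*(d + 1)*(d + 3)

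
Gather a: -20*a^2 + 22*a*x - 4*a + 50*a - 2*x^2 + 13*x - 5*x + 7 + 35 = -20*a^2 + a*(22*x + 46) - 2*x^2 + 8*x + 42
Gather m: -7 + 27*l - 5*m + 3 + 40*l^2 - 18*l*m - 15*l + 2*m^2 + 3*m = 40*l^2 + 12*l + 2*m^2 + m*(-18*l - 2) - 4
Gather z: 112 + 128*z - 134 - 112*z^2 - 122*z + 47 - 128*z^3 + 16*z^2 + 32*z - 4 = -128*z^3 - 96*z^2 + 38*z + 21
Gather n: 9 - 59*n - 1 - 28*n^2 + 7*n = -28*n^2 - 52*n + 8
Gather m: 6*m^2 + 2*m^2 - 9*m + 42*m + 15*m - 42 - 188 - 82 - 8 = 8*m^2 + 48*m - 320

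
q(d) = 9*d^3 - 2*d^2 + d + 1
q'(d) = 27*d^2 - 4*d + 1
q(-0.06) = 0.93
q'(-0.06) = 1.34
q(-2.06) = -88.22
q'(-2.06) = 123.82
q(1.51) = 28.94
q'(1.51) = 56.52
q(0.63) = 3.09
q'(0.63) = 9.20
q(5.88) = 1767.41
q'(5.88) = 910.99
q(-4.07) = -642.97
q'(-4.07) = 464.53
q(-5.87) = -1894.14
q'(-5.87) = 954.82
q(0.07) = 1.06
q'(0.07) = 0.85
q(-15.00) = -30839.00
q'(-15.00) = 6136.00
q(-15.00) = -30839.00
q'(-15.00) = 6136.00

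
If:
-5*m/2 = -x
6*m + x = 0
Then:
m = 0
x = 0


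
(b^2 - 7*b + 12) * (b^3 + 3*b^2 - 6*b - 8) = b^5 - 4*b^4 - 15*b^3 + 70*b^2 - 16*b - 96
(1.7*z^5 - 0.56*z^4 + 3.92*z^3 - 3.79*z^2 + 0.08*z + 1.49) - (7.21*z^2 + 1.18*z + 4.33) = 1.7*z^5 - 0.56*z^4 + 3.92*z^3 - 11.0*z^2 - 1.1*z - 2.84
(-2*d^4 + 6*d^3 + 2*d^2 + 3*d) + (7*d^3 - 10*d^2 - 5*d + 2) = -2*d^4 + 13*d^3 - 8*d^2 - 2*d + 2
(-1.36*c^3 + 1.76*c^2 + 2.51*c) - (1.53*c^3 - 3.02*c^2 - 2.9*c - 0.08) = -2.89*c^3 + 4.78*c^2 + 5.41*c + 0.08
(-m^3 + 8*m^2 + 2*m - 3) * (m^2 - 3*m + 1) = -m^5 + 11*m^4 - 23*m^3 - m^2 + 11*m - 3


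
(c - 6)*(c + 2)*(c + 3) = c^3 - c^2 - 24*c - 36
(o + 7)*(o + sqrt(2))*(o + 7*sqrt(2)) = o^3 + 7*o^2 + 8*sqrt(2)*o^2 + 14*o + 56*sqrt(2)*o + 98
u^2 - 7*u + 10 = (u - 5)*(u - 2)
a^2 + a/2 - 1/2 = (a - 1/2)*(a + 1)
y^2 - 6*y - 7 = (y - 7)*(y + 1)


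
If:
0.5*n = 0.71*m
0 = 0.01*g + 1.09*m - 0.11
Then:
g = 11.0 - 76.7605633802817*n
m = 0.704225352112676*n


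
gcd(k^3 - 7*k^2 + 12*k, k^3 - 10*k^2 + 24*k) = k^2 - 4*k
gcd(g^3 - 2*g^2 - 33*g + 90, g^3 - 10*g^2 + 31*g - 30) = g^2 - 8*g + 15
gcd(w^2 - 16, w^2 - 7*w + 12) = w - 4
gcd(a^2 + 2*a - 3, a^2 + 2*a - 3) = a^2 + 2*a - 3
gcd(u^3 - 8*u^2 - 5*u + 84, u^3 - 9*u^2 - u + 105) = u^2 - 4*u - 21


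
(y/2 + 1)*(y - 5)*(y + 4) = y^3/2 + y^2/2 - 11*y - 20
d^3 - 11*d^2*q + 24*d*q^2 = d*(d - 8*q)*(d - 3*q)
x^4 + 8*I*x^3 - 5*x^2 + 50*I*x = x*(x - 2*I)*(x + 5*I)^2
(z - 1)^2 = z^2 - 2*z + 1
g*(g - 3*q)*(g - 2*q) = g^3 - 5*g^2*q + 6*g*q^2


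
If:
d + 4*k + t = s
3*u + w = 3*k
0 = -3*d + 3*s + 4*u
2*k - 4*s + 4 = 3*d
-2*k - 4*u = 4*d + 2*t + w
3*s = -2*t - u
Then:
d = 44/339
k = 212/339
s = 412/339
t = -160/113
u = -92/113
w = 488/113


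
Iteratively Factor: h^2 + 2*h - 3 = (h + 3)*(h - 1)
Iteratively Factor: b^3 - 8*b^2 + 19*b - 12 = (b - 4)*(b^2 - 4*b + 3) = (b - 4)*(b - 3)*(b - 1)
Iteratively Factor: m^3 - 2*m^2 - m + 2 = (m - 2)*(m^2 - 1) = (m - 2)*(m + 1)*(m - 1)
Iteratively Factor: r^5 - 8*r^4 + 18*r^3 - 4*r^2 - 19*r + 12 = (r + 1)*(r^4 - 9*r^3 + 27*r^2 - 31*r + 12) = (r - 1)*(r + 1)*(r^3 - 8*r^2 + 19*r - 12) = (r - 4)*(r - 1)*(r + 1)*(r^2 - 4*r + 3) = (r - 4)*(r - 1)^2*(r + 1)*(r - 3)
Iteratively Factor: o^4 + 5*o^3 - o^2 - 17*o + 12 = (o - 1)*(o^3 + 6*o^2 + 5*o - 12) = (o - 1)*(o + 4)*(o^2 + 2*o - 3) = (o - 1)^2*(o + 4)*(o + 3)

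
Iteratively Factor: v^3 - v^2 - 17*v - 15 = (v - 5)*(v^2 + 4*v + 3) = (v - 5)*(v + 3)*(v + 1)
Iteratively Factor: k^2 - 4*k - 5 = (k - 5)*(k + 1)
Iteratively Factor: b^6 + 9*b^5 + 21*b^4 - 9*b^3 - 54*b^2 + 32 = (b + 4)*(b^5 + 5*b^4 + b^3 - 13*b^2 - 2*b + 8) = (b - 1)*(b + 4)*(b^4 + 6*b^3 + 7*b^2 - 6*b - 8) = (b - 1)*(b + 4)^2*(b^3 + 2*b^2 - b - 2) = (b - 1)^2*(b + 4)^2*(b^2 + 3*b + 2) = (b - 1)^2*(b + 2)*(b + 4)^2*(b + 1)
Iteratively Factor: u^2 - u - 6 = (u + 2)*(u - 3)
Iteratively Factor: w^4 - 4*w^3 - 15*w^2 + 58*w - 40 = (w + 4)*(w^3 - 8*w^2 + 17*w - 10) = (w - 1)*(w + 4)*(w^2 - 7*w + 10) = (w - 2)*(w - 1)*(w + 4)*(w - 5)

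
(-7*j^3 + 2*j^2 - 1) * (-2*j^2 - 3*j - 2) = 14*j^5 + 17*j^4 + 8*j^3 - 2*j^2 + 3*j + 2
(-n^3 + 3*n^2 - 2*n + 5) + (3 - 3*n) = -n^3 + 3*n^2 - 5*n + 8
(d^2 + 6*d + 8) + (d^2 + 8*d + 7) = 2*d^2 + 14*d + 15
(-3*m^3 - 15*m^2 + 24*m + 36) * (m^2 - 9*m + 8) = -3*m^5 + 12*m^4 + 135*m^3 - 300*m^2 - 132*m + 288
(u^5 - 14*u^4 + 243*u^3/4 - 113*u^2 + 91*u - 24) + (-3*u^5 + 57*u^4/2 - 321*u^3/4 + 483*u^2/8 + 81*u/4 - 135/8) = -2*u^5 + 29*u^4/2 - 39*u^3/2 - 421*u^2/8 + 445*u/4 - 327/8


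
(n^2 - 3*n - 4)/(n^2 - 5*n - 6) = (n - 4)/(n - 6)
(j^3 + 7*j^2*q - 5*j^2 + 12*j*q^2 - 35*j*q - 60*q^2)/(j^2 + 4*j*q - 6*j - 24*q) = (j^2 + 3*j*q - 5*j - 15*q)/(j - 6)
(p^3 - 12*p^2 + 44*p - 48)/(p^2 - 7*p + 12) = (p^2 - 8*p + 12)/(p - 3)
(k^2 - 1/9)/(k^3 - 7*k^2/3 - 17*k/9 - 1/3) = (3*k - 1)/(3*k^2 - 8*k - 3)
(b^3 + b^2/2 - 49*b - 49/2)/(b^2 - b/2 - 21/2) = (-2*b^3 - b^2 + 98*b + 49)/(-2*b^2 + b + 21)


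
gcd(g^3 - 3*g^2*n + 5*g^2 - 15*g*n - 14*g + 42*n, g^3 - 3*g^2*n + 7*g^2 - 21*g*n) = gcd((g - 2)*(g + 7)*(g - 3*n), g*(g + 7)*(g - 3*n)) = g^2 - 3*g*n + 7*g - 21*n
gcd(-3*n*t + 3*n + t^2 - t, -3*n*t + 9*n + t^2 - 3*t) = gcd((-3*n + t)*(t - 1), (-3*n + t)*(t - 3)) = -3*n + t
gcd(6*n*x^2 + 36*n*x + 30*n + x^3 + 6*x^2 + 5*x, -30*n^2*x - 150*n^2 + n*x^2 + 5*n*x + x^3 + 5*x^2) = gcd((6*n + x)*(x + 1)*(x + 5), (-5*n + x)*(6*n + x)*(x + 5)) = 6*n*x + 30*n + x^2 + 5*x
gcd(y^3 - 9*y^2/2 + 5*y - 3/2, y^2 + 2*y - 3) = y - 1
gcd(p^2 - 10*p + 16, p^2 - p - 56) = p - 8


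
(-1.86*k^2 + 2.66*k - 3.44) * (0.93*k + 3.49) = -1.7298*k^3 - 4.0176*k^2 + 6.0842*k - 12.0056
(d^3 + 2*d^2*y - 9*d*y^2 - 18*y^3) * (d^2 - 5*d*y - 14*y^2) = d^5 - 3*d^4*y - 33*d^3*y^2 - d^2*y^3 + 216*d*y^4 + 252*y^5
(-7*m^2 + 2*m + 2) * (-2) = 14*m^2 - 4*m - 4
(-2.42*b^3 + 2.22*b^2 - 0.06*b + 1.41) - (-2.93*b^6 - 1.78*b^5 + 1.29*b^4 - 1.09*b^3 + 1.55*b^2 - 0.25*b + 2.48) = 2.93*b^6 + 1.78*b^5 - 1.29*b^4 - 1.33*b^3 + 0.67*b^2 + 0.19*b - 1.07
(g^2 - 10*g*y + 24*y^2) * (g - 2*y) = g^3 - 12*g^2*y + 44*g*y^2 - 48*y^3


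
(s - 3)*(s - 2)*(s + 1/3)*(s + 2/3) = s^4 - 4*s^3 + 11*s^2/9 + 44*s/9 + 4/3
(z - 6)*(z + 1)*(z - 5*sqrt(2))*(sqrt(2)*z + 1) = sqrt(2)*z^4 - 9*z^3 - 5*sqrt(2)*z^3 - 11*sqrt(2)*z^2 + 45*z^2 + 25*sqrt(2)*z + 54*z + 30*sqrt(2)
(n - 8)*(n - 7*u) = n^2 - 7*n*u - 8*n + 56*u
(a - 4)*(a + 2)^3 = a^4 + 2*a^3 - 12*a^2 - 40*a - 32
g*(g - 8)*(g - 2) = g^3 - 10*g^2 + 16*g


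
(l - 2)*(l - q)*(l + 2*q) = l^3 + l^2*q - 2*l^2 - 2*l*q^2 - 2*l*q + 4*q^2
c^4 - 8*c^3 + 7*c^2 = c^2*(c - 7)*(c - 1)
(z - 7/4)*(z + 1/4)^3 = z^4 - z^3 - 9*z^2/8 - 5*z/16 - 7/256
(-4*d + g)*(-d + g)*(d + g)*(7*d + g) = 28*d^4 - 3*d^3*g - 29*d^2*g^2 + 3*d*g^3 + g^4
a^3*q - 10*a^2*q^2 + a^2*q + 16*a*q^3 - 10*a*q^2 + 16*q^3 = (a - 8*q)*(a - 2*q)*(a*q + q)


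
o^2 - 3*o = o*(o - 3)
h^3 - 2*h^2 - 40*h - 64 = (h - 8)*(h + 2)*(h + 4)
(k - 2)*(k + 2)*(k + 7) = k^3 + 7*k^2 - 4*k - 28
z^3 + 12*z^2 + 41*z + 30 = (z + 1)*(z + 5)*(z + 6)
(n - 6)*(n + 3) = n^2 - 3*n - 18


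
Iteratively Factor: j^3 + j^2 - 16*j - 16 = (j + 1)*(j^2 - 16) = (j - 4)*(j + 1)*(j + 4)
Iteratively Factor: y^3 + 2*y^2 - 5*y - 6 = (y - 2)*(y^2 + 4*y + 3) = (y - 2)*(y + 1)*(y + 3)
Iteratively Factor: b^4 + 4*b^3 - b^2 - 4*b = (b - 1)*(b^3 + 5*b^2 + 4*b) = b*(b - 1)*(b^2 + 5*b + 4) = b*(b - 1)*(b + 4)*(b + 1)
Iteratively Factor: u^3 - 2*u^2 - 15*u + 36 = (u - 3)*(u^2 + u - 12) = (u - 3)*(u + 4)*(u - 3)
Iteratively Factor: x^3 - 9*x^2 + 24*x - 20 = (x - 5)*(x^2 - 4*x + 4) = (x - 5)*(x - 2)*(x - 2)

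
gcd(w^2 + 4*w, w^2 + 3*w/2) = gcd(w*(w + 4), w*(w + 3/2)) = w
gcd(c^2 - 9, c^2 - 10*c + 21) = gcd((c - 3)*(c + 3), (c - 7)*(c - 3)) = c - 3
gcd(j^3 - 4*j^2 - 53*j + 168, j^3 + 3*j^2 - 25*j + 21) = j^2 + 4*j - 21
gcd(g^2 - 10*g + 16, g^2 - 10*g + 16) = g^2 - 10*g + 16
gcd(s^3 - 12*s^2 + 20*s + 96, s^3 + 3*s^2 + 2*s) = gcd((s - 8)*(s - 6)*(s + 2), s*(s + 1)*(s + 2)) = s + 2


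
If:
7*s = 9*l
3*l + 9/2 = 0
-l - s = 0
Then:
No Solution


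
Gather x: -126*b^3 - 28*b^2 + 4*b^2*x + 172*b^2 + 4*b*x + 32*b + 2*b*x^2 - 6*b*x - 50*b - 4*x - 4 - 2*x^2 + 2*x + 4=-126*b^3 + 144*b^2 - 18*b + x^2*(2*b - 2) + x*(4*b^2 - 2*b - 2)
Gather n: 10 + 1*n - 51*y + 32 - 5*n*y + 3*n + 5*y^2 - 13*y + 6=n*(4 - 5*y) + 5*y^2 - 64*y + 48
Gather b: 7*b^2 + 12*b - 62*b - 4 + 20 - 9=7*b^2 - 50*b + 7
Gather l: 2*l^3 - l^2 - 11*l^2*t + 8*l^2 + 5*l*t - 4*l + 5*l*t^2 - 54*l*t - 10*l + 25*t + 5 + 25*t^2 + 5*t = 2*l^3 + l^2*(7 - 11*t) + l*(5*t^2 - 49*t - 14) + 25*t^2 + 30*t + 5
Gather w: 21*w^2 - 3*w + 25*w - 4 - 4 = 21*w^2 + 22*w - 8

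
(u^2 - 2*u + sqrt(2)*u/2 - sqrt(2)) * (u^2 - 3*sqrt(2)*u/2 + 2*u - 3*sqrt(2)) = u^4 - sqrt(2)*u^3 - 11*u^2/2 + 4*sqrt(2)*u + 6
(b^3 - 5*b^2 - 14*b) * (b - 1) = b^4 - 6*b^3 - 9*b^2 + 14*b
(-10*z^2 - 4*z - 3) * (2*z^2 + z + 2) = -20*z^4 - 18*z^3 - 30*z^2 - 11*z - 6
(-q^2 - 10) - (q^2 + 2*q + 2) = -2*q^2 - 2*q - 12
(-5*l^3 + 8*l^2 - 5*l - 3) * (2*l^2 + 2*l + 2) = -10*l^5 + 6*l^4 - 4*l^3 - 16*l - 6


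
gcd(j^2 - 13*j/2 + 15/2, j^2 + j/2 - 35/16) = 1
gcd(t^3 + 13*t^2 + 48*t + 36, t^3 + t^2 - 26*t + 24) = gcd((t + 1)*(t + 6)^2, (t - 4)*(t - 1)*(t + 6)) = t + 6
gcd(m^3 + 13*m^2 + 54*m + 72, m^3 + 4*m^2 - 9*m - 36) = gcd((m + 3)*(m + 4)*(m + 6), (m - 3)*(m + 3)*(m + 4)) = m^2 + 7*m + 12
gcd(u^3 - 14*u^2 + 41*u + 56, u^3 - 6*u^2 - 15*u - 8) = u^2 - 7*u - 8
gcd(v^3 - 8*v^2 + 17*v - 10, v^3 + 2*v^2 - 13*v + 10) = v^2 - 3*v + 2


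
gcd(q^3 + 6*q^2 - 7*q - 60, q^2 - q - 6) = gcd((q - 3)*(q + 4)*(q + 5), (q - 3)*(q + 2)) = q - 3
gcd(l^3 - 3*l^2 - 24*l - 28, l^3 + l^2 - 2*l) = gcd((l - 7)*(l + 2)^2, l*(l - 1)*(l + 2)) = l + 2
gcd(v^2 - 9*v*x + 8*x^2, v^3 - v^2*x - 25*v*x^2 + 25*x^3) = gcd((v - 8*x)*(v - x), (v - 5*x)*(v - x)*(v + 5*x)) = -v + x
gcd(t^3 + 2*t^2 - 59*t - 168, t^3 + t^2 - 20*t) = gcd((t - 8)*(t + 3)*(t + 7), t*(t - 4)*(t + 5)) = 1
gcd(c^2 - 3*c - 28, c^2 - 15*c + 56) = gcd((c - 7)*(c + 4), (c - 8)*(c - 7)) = c - 7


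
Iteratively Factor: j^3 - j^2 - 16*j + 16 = (j + 4)*(j^2 - 5*j + 4) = (j - 1)*(j + 4)*(j - 4)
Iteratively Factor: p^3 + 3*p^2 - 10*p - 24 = (p + 4)*(p^2 - p - 6) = (p - 3)*(p + 4)*(p + 2)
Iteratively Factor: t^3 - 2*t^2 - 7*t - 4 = (t + 1)*(t^2 - 3*t - 4) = (t + 1)^2*(t - 4)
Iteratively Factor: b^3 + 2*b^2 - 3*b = (b)*(b^2 + 2*b - 3) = b*(b - 1)*(b + 3)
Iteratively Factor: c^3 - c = (c + 1)*(c^2 - c) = (c - 1)*(c + 1)*(c)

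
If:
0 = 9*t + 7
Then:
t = -7/9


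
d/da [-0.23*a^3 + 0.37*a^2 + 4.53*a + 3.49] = -0.69*a^2 + 0.74*a + 4.53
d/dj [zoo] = 0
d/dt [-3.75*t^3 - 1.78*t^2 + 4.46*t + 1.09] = -11.25*t^2 - 3.56*t + 4.46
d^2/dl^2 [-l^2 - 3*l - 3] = -2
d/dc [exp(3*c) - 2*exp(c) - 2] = (3*exp(2*c) - 2)*exp(c)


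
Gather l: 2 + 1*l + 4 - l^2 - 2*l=-l^2 - l + 6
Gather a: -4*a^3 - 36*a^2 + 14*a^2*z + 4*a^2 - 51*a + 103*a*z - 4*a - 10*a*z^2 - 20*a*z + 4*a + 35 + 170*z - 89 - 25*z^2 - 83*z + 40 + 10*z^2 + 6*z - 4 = -4*a^3 + a^2*(14*z - 32) + a*(-10*z^2 + 83*z - 51) - 15*z^2 + 93*z - 18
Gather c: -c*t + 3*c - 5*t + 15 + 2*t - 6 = c*(3 - t) - 3*t + 9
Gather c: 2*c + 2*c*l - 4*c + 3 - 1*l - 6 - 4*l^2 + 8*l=c*(2*l - 2) - 4*l^2 + 7*l - 3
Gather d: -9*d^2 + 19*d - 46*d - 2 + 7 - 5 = -9*d^2 - 27*d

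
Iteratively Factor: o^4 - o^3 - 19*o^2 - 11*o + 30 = (o + 3)*(o^3 - 4*o^2 - 7*o + 10) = (o - 1)*(o + 3)*(o^2 - 3*o - 10) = (o - 5)*(o - 1)*(o + 3)*(o + 2)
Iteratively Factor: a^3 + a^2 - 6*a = (a - 2)*(a^2 + 3*a) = (a - 2)*(a + 3)*(a)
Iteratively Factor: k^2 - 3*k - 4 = (k - 4)*(k + 1)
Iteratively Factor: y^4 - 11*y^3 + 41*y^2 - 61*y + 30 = (y - 5)*(y^3 - 6*y^2 + 11*y - 6) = (y - 5)*(y - 2)*(y^2 - 4*y + 3) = (y - 5)*(y - 2)*(y - 1)*(y - 3)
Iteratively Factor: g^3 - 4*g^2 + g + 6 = (g - 2)*(g^2 - 2*g - 3) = (g - 2)*(g + 1)*(g - 3)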